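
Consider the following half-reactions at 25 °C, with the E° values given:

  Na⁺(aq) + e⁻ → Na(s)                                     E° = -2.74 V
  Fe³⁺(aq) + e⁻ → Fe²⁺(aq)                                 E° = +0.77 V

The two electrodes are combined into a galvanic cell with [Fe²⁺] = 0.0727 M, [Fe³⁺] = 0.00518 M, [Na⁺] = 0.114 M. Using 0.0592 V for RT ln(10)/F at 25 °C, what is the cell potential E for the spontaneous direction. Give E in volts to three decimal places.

+3.498 V

Fe³⁺/Fe²⁺ is the cathode (higher E°), Na⁺/Na the anode: E°cell = +0.77 − (-2.74) = +3.51 V, n = 1.
Overall: Fe³⁺(aq) + Na(s) → Fe²⁺(aq) + Na⁺(aq)
Q = [Fe²⁺]·[Na⁺] / ([Fe³⁺]); log Q = 0.204.
E = E° − (0.0592/n) log Q = +3.51 − (0.0592/1)(0.204) = +3.498 V.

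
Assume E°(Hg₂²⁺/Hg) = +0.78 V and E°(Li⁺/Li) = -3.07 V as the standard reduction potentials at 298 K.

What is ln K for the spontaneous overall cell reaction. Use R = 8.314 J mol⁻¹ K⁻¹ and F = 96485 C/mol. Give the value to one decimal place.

Cathode: Hg₂²⁺/Hg; anode: Li⁺/Li. E°cell = (+0.78) − (-3.07) = +3.85 V, with n = 2.
ΔG° = −nFE° = −RT ln K, so ln K = nFE°/(RT) = (2)(96485)(+3.85) / ((8.314)(298)) = 299.864.

299.9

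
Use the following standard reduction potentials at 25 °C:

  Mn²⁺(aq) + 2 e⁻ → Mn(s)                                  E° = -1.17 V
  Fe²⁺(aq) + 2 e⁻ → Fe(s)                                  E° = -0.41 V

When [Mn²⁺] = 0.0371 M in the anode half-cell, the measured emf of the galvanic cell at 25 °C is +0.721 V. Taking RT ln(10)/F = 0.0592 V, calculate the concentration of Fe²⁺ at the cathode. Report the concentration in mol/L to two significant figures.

0.0018 M

Fe²⁺/Fe is the cathode, Mn²⁺/Mn the anode: E°cell = +0.76 V, n = 2.
Overall reaction: Fe²⁺(aq) + Mn(s) → Fe(s) + Mn²⁺(aq); Q = [Mn²⁺]^1/[Fe²⁺]^1.
From E = E° − (0.0592/n) log Q: log Q = (E° − E)·n/0.0592 = (+0.76 − (+0.721))·2/0.0592 = 1.3176.
So 1·log[Fe²⁺] = 1·log(0.0371) − log Q = -1.4306 − (1.3176) = -2.7482; [Fe²⁺] = 10^(-2.7482) ≈ 0.0018 M.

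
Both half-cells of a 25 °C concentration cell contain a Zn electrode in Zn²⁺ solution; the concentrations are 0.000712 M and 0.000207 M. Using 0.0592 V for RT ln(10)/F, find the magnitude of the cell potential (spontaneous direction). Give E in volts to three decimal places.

For a concentration cell E°cell = 0. The 0.000712 M side is the cathode (reduction is favoured where [Zn²⁺] is higher).
With n = 2, E = −(0.0592/2) log([Zn²⁺]ₐₙ/[Zn²⁺]꜀ₐₜ) = −(0.0592/2) log(0.000207/0.000712) = −(0.0592/2)(-0.537) = +0.016 V.

+0.016 V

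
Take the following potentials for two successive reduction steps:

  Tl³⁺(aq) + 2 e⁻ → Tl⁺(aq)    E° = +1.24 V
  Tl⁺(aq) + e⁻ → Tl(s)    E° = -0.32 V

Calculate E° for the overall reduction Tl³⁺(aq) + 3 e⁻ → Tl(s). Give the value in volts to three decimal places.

Since ΔG° = −nFE° is additive over sequential reductions, n₃E°₃ = n₁E°₁ + n₂E°₂.
E°₃ = (2×+1.24 + 1×-0.32) / 3 = (+2.160) / 3 = +0.720 V.

+0.720 V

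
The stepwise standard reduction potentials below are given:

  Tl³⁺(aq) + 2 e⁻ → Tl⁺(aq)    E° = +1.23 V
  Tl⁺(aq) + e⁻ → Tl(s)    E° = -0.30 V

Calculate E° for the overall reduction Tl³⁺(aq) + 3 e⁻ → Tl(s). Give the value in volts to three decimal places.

+0.720 V

Standard free energies of sequential steps add: ΔG°₃ = ΔG°₁ + ΔG°₂, so n₃E°₃ = n₁E°₁ + n₂E°₂.
E°₃ = (2×+1.23 + 1×-0.30) / 3 = (+2.160) / 3 = +0.720 V.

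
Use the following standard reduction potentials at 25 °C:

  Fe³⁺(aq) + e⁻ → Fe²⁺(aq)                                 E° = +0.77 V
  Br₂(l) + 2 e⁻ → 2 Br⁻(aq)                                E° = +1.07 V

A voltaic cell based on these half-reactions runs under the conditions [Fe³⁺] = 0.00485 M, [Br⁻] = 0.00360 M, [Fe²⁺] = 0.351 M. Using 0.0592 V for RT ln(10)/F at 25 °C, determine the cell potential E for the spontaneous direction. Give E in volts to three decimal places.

+0.555 V

Br₂/Br⁻ is the cathode (higher E°), Fe³⁺/Fe²⁺ the anode: E°cell = +1.07 − (+0.77) = +0.30 V, n = 2.
Overall: Br₂(l) + 2 Fe²⁺(aq) → 2 Br⁻(aq) + 2 Fe³⁺(aq)
Q = [Br⁻]^2·[Fe³⁺]^2 / ([Fe²⁺]^2); log Q = -8.607.
E = E° − (0.0592/n) log Q = +0.30 − (0.0592/2)(-8.607) = +0.555 V.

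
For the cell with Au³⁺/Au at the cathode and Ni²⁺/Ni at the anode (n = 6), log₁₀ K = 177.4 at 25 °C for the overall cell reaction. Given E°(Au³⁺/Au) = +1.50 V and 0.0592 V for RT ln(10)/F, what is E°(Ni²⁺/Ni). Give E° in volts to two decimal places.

E°cell = (0.0592/n)·log K = (0.0592/6)(177.4) = +1.750 V.
Since Au³⁺/Au is the cathode and Ni²⁺/Ni the anode, E°cell = E°(Au³⁺/Au) − E°(Ni²⁺/Ni).
So E°(Ni²⁺/Ni) = E°(Au³⁺/Au) − E°cell = (+1.50) − (+1.750) = -0.25 V.

-0.25 V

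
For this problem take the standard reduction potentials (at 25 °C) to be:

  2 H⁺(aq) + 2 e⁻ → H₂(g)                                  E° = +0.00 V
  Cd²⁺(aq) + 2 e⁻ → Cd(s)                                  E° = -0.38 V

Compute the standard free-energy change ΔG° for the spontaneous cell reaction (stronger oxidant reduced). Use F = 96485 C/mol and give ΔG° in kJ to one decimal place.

H⁺/H₂ (E° = +0.00 V) is the cathode; Cd²⁺/Cd (E° = -0.38 V) is the anode, so E°cell = +0.38 V.
Balancing electrons gives n = 2 (lcm of 2 and 2).
ΔG° = −nFE° = −(2)(96485)(+0.38) = -73,329 J = -73.3 kJ.

-73.3 kJ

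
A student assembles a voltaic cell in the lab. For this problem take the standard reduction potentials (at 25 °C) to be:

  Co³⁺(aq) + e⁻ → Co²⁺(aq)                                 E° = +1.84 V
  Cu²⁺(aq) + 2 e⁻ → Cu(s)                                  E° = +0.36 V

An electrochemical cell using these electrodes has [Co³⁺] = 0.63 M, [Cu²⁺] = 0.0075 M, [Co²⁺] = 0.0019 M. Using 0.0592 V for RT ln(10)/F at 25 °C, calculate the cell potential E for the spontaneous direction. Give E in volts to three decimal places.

Co³⁺/Co²⁺ is the cathode (higher E°), Cu²⁺/Cu the anode: E°cell = +1.84 − (+0.36) = +1.48 V, n = 2.
Overall: 2 Co³⁺(aq) + Cu(s) → 2 Co²⁺(aq) + Cu²⁺(aq)
Q = [Co²⁺]^2·[Cu²⁺] / ([Co³⁺]^2); log Q = -7.166.
E = E° − (0.0592/n) log Q = +1.48 − (0.0592/2)(-7.166) = +1.692 V.

+1.692 V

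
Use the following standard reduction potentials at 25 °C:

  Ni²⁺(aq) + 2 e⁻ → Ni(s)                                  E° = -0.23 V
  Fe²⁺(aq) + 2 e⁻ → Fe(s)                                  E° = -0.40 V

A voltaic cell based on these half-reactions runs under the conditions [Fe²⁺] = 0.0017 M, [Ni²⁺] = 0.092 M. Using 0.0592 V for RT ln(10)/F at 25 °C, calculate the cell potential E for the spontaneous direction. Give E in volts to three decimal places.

+0.221 V

Ni²⁺/Ni is the cathode (higher E°), Fe²⁺/Fe the anode: E°cell = -0.23 − (-0.40) = +0.17 V, n = 2.
Overall: Ni²⁺(aq) + Fe(s) → Ni(s) + Fe²⁺(aq)
Q = [Fe²⁺] / ([Ni²⁺]); log Q = -1.733.
E = E° − (0.0592/n) log Q = +0.17 − (0.0592/2)(-1.733) = +0.221 V.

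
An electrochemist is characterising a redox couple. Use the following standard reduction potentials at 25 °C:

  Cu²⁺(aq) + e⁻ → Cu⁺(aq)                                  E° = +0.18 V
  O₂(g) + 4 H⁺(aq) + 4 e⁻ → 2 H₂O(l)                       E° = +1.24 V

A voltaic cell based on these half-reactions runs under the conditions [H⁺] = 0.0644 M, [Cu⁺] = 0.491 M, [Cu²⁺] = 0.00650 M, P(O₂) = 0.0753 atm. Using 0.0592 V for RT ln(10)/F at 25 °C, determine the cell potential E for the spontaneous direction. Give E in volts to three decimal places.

+1.084 V

O₂/H₂O is the cathode (higher E°), Cu²⁺/Cu⁺ the anode: E°cell = +1.24 − (+0.18) = +1.06 V, n = 4.
Overall: O₂(g) + 4 H⁺(aq) + 4 Cu⁺(aq) → 2 H₂O(l) + 4 Cu²⁺(aq)
Q = [Cu²⁺]^4 / (P(O₂)·[H⁺]^4·[Cu⁺]^4); log Q = -1.625.
E = E° − (0.0592/n) log Q = +1.06 − (0.0592/4)(-1.625) = +1.084 V.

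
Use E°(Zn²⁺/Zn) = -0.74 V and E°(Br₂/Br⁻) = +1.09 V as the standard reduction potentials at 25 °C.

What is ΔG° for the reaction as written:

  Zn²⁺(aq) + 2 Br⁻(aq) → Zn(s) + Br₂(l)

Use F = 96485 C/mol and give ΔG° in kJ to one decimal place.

As written, Zn²⁺/Zn is reduced (cathode) and Br₂/Br⁻ is oxidised (anode), so E°cell = (-0.74) − (+1.09) = -1.83 V.
Balancing electrons gives n = 2.
ΔG° = −nFE° = −(2)(96485)(-1.83) = 353,135 J = +353.1 kJ.

+353.1 kJ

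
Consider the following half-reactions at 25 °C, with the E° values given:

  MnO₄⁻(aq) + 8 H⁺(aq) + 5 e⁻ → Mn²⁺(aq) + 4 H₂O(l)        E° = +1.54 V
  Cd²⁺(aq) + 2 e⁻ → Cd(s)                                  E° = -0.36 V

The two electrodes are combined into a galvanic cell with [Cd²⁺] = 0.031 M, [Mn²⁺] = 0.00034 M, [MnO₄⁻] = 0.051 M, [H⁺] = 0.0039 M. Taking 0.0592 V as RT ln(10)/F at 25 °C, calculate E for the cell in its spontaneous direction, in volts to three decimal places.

+1.742 V

MnO₄⁻/Mn²⁺ is the cathode (higher E°), Cd²⁺/Cd the anode: E°cell = +1.54 − (-0.36) = +1.90 V, n = 10.
Overall: 2 MnO₄⁻(aq) + 16 H⁺(aq) + 5 Cd(s) → 2 Mn²⁺(aq) + 8 H₂O(l) + 5 Cd²⁺(aq)
Q = [Mn²⁺]^2·[Cd²⁺]^5 / ([MnO₄⁻]^2·[H⁺]^16); log Q = 26.648.
E = E° − (0.0592/n) log Q = +1.90 − (0.0592/10)(26.648) = +1.742 V.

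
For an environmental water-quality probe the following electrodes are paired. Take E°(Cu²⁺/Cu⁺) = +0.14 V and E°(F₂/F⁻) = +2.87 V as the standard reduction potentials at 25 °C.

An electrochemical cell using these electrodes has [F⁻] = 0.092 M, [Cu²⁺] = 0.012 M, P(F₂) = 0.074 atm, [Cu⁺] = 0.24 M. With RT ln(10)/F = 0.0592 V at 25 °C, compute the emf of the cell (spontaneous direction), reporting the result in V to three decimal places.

+2.835 V

F₂/F⁻ is the cathode (higher E°), Cu²⁺/Cu⁺ the anode: E°cell = +2.87 − (+0.14) = +2.73 V, n = 2.
Overall: F₂(g) + 2 Cu⁺(aq) → 2 F⁻(aq) + 2 Cu²⁺(aq)
Q = [F⁻]^2·[Cu²⁺]^2 / (P(F₂)·[Cu⁺]^2); log Q = -3.544.
E = E° − (0.0592/n) log Q = +2.73 − (0.0592/2)(-3.544) = +2.835 V.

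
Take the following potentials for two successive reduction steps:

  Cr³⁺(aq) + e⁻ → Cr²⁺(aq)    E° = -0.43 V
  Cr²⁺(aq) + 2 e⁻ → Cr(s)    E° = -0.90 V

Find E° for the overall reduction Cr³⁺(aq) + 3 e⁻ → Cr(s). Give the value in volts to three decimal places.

-0.743 V

Adding the free-energy changes (−nFE°) of the two steps gives −n₃FE°₃ = −n₁FE°₁ − n₂FE°₂.
E°₃ = (1×-0.43 + 2×-0.90) / 3 = (-2.230) / 3 = -0.743 V.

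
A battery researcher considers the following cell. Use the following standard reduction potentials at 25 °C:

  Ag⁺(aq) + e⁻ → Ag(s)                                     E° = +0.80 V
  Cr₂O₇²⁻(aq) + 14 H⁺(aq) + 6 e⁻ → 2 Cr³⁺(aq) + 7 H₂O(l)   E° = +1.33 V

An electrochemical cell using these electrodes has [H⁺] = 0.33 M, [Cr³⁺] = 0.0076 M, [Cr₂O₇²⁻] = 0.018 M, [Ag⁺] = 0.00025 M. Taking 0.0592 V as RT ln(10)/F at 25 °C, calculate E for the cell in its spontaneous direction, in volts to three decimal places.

+0.701 V

Cr₂O₇²⁻/Cr³⁺ is the cathode (higher E°), Ag⁺/Ag the anode: E°cell = +1.33 − (+0.80) = +0.53 V, n = 6.
Overall: Cr₂O₇²⁻(aq) + 14 H⁺(aq) + 6 Ag(s) → 2 Cr³⁺(aq) + 7 H₂O(l) + 6 Ag⁺(aq)
Q = [Cr³⁺]^2·[Ag⁺]^6 / ([Cr₂O₇²⁻]·[H⁺]^14); log Q = -17.365.
E = E° − (0.0592/n) log Q = +0.53 − (0.0592/6)(-17.365) = +0.701 V.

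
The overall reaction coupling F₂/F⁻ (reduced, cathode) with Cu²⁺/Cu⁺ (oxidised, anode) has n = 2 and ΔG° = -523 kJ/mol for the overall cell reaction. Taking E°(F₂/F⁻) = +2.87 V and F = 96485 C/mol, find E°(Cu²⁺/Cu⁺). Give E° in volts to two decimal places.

+0.16 V

E°cell = −ΔG°/(nF) = −(-523×10³)/((2)(96485)) = +2.710 V.
Since F₂/F⁻ is the cathode and Cu²⁺/Cu⁺ the anode, E°cell = E°(F₂/F⁻) − E°(Cu²⁺/Cu⁺).
So E°(Cu²⁺/Cu⁺) = E°(F₂/F⁻) − E°cell = (+2.87) − (+2.710) = +0.16 V.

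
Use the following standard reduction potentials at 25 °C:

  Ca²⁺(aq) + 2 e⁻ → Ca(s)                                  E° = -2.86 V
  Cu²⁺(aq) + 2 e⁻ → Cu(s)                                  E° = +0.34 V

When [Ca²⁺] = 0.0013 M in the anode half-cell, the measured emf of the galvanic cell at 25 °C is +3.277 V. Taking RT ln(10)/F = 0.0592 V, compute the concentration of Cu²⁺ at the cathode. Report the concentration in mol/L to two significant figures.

0.52 M

Cu²⁺/Cu is the cathode, Ca²⁺/Ca the anode: E°cell = +3.20 V, n = 2.
Overall reaction: Cu²⁺(aq) + Ca(s) → Cu(s) + Ca²⁺(aq); Q = [Ca²⁺]^1/[Cu²⁺]^1.
From E = E° − (0.0592/n) log Q: log Q = (E° − E)·n/0.0592 = (+3.20 − (+3.277))·2/0.0592 = -2.6014.
So 1·log[Cu²⁺] = 1·log(0.0013) − log Q = -2.8861 − (-2.6014) = -0.2847; [Cu²⁺] = 10^(-0.2847) ≈ 0.52 M.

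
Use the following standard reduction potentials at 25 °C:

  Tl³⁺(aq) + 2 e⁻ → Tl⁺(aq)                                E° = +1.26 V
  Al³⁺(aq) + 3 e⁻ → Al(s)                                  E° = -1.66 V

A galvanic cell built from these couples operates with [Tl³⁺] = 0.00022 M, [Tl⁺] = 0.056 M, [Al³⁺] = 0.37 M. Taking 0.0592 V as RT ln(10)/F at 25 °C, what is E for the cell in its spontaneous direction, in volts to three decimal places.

+2.857 V

Tl³⁺/Tl⁺ is the cathode (higher E°), Al³⁺/Al the anode: E°cell = +1.26 − (-1.66) = +2.92 V, n = 6.
Overall: 3 Tl³⁺(aq) + 2 Al(s) → 3 Tl⁺(aq) + 2 Al³⁺(aq)
Q = [Tl⁺]^3·[Al³⁺]^2 / ([Tl³⁺]^3); log Q = 6.354.
E = E° − (0.0592/n) log Q = +2.92 − (0.0592/6)(6.354) = +2.857 V.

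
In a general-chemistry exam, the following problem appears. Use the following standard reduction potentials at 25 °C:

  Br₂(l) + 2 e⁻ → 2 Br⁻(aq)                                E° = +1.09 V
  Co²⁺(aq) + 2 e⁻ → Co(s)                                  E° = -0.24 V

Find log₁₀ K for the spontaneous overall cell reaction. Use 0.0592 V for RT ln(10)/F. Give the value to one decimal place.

Cathode: Br₂/Br⁻; anode: Co²⁺/Co. E°cell = +1.33 V, n = 2.
log K = nE°cell / 0.0592 = (2)(+1.33) / 0.0592 = 44.9.

44.9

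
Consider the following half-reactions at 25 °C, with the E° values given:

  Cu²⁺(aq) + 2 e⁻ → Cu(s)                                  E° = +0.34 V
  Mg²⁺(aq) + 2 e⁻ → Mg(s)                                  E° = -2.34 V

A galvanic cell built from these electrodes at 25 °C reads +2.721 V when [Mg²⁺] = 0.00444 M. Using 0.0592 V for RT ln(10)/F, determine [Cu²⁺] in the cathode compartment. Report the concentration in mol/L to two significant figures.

Cu²⁺/Cu is the cathode, Mg²⁺/Mg the anode: E°cell = +2.68 V, n = 2.
Overall reaction: Cu²⁺(aq) + Mg(s) → Cu(s) + Mg²⁺(aq); Q = [Mg²⁺]^1/[Cu²⁺]^1.
From E = E° − (0.0592/n) log Q: log Q = (E° − E)·n/0.0592 = (+2.68 − (+2.721))·2/0.0592 = -1.3851.
So 1·log[Cu²⁺] = 1·log(0.00444) − log Q = -2.3526 − (-1.3851) = -0.9675; [Cu²⁺] = 10^(-0.9675) ≈ 0.11 M.

0.11 M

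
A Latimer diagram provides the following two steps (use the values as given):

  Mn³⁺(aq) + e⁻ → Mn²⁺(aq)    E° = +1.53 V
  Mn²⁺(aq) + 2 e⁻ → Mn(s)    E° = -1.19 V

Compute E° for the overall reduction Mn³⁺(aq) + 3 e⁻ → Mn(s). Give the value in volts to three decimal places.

-0.283 V

Standard free energies of sequential steps add: ΔG°₃ = ΔG°₁ + ΔG°₂, so n₃E°₃ = n₁E°₁ + n₂E°₂.
E°₃ = (1×+1.53 + 2×-1.19) / 3 = (-0.850) / 3 = -0.283 V.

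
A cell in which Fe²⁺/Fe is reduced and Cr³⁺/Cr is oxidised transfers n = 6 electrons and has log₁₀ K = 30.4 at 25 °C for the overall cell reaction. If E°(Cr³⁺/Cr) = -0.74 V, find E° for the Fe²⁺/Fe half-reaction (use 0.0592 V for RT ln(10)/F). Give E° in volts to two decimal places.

-0.44 V

E°cell = (0.0592/n)·log K = (0.0592/6)(30.4) = +0.300 V.
Since Fe²⁺/Fe is the cathode and Cr³⁺/Cr the anode, E°cell = E°(Fe²⁺/Fe) − E°(Cr³⁺/Cr).
So E°(Fe²⁺/Fe) = E°cell + E°(Cr³⁺/Cr) = +0.300 + (-0.74) = -0.44 V.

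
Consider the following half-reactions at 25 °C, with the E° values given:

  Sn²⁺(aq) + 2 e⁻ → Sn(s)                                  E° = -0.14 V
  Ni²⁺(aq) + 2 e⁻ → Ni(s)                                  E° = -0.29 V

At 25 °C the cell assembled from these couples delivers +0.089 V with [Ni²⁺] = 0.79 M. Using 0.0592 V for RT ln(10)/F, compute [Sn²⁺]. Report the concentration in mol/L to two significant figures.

Sn²⁺/Sn is the cathode, Ni²⁺/Ni the anode: E°cell = +0.15 V, n = 2.
Overall reaction: Sn²⁺(aq) + Ni(s) → Sn(s) + Ni²⁺(aq); Q = [Ni²⁺]^1/[Sn²⁺]^1.
From E = E° − (0.0592/n) log Q: log Q = (E° − E)·n/0.0592 = (+0.15 − (+0.089))·2/0.0592 = 2.0608.
So 1·log[Sn²⁺] = 1·log(0.79) − log Q = -0.1024 − (2.0608) = -2.1632; [Sn²⁺] = 10^(-2.1632) ≈ 0.0069 M.

0.0069 M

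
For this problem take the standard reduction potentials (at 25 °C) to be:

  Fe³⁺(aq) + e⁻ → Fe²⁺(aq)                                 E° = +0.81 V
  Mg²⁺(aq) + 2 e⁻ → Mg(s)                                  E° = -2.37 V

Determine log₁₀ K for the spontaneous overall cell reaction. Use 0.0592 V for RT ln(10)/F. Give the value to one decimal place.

Cathode: Fe³⁺/Fe²⁺; anode: Mg²⁺/Mg. E°cell = +3.18 V, n = 2.
log K = nE°cell / 0.0592 = (2)(+3.18) / 0.0592 = 107.4.

107.4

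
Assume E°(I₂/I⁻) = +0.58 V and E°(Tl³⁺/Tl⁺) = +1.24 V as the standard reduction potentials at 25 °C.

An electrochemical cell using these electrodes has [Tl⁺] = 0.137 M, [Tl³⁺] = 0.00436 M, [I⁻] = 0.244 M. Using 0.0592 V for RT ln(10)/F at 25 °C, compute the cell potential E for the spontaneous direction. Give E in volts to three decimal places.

Tl³⁺/Tl⁺ is the cathode (higher E°), I₂/I⁻ the anode: E°cell = +1.24 − (+0.58) = +0.66 V, n = 2.
Overall: Tl³⁺(aq) + 2 I⁻(aq) → Tl⁺(aq) + I₂(s)
Q = [Tl⁺] / ([Tl³⁺]·[I⁻]^2); log Q = 2.722.
E = E° − (0.0592/n) log Q = +0.66 − (0.0592/2)(2.722) = +0.579 V.

+0.579 V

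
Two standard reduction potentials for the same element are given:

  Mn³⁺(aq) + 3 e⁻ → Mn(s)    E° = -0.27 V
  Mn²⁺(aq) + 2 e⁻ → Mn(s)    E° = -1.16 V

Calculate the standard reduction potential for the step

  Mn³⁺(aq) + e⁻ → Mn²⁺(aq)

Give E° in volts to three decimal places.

+1.510 V

Sequential free energies add, so n₃E°₃ = n₁E°₁ + n₂E°₂.
With n₃ = 3, and the known step contributing 2×(-1.16) V, the unknown satisfies 1·E° = 3×(-0.27) − 2×(-1.16) = +1.510.
E° = +1.510 / 1 = +1.510 V.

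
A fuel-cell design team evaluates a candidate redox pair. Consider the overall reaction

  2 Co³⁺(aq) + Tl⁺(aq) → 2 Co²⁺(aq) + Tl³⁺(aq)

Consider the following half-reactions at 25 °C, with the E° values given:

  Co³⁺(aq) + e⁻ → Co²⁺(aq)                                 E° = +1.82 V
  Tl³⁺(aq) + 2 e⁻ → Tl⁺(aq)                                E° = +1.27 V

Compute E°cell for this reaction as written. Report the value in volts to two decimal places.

The Co³⁺/Co²⁺ couple has the higher reduction potential, so it is the cathode; Tl³⁺/Tl⁺ is oxidised at the anode.
E°cell = E°(cathode) − E°(anode) = (+1.82) − (+1.27) = +0.55 V.
Since E°cell > 0, the reaction is spontaneous under standard conditions.

+0.55 V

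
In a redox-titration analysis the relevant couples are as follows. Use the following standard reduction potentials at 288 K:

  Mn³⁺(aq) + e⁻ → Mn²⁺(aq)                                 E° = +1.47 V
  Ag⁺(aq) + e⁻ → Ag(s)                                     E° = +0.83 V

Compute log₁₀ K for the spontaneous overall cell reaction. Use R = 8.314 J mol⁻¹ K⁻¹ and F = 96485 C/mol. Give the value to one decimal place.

Cathode: Mn³⁺/Mn²⁺; anode: Ag⁺/Ag. E°cell = (+1.47) − (+0.83) = +0.64 V, with n = 1.
ΔG° = −nFE° = −RT ln K, so ln K = nFE°/(RT) = (1)(96485)(+0.64) / ((8.314)(288)) = 25.789.
log₁₀ K = 25.789 / ln 10 = 11.2.

11.2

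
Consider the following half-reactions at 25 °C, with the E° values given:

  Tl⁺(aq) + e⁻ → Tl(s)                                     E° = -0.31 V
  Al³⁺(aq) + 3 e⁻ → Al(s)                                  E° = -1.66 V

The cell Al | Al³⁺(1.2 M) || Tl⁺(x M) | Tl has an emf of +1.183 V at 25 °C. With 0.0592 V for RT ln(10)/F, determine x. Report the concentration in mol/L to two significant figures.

Tl⁺/Tl is the cathode, Al³⁺/Al the anode: E°cell = +1.35 V, n = 3.
Overall reaction: 3 Tl⁺(aq) + Al(s) → 3 Tl(s) + Al³⁺(aq); Q = [Al³⁺]^1/[Tl⁺]^3.
From E = E° − (0.0592/n) log Q: log Q = (E° − E)·n/0.0592 = (+1.35 − (+1.183))·3/0.0592 = 8.4628.
So 3·log[Tl⁺] = 1·log(1.2) − log Q = 0.0792 − (8.4628) = -8.3836; log[Tl⁺] = -8.3836 / 3 = -2.7945; [Tl⁺] = 10^(-2.7945) ≈ 0.0016 M.

0.0016 M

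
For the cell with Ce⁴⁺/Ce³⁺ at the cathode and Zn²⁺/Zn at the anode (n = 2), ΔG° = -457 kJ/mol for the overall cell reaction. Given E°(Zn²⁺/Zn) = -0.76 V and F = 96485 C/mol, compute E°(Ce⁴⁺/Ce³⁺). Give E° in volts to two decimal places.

E°cell = −ΔG°/(nF) = −(-457×10³)/((2)(96485)) = +2.368 V.
Since Ce⁴⁺/Ce³⁺ is the cathode and Zn²⁺/Zn the anode, E°cell = E°(Ce⁴⁺/Ce³⁺) − E°(Zn²⁺/Zn).
So E°(Ce⁴⁺/Ce³⁺) = E°cell + E°(Zn²⁺/Zn) = +2.368 + (-0.76) = +1.61 V.

+1.61 V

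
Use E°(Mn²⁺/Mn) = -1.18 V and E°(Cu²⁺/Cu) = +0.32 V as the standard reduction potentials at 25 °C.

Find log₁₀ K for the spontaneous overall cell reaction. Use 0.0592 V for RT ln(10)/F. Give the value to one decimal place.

Cathode: Cu²⁺/Cu; anode: Mn²⁺/Mn. E°cell = +1.50 V, n = 2.
log K = nE°cell / 0.0592 = (2)(+1.50) / 0.0592 = 50.7.

50.7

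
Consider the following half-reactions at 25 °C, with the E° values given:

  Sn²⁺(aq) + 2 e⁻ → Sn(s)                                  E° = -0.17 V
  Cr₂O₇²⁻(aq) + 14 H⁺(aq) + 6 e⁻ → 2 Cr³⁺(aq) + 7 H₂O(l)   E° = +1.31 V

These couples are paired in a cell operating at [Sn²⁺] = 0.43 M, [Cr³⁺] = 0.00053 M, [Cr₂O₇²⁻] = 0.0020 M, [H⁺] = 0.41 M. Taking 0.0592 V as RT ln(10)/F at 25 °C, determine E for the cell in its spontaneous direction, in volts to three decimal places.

Cr₂O₇²⁻/Cr³⁺ is the cathode (higher E°), Sn²⁺/Sn the anode: E°cell = +1.31 − (-0.17) = +1.48 V, n = 6.
Overall: Cr₂O₇²⁻(aq) + 14 H⁺(aq) + 3 Sn(s) → 2 Cr³⁺(aq) + 7 H₂O(l) + 3 Sn²⁺(aq)
Q = [Cr³⁺]^2·[Sn²⁺]^3 / ([Cr₂O₇²⁻]·[H⁺]^14); log Q = 0.469.
E = E° − (0.0592/n) log Q = +1.48 − (0.0592/6)(0.469) = +1.475 V.

+1.475 V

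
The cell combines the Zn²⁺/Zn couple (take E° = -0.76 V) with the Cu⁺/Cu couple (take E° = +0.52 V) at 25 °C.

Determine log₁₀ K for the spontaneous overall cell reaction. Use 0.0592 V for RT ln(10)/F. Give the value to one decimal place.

Cathode: Cu⁺/Cu; anode: Zn²⁺/Zn. E°cell = +1.28 V, n = 2.
log K = nE°cell / 0.0592 = (2)(+1.28) / 0.0592 = 43.2.

43.2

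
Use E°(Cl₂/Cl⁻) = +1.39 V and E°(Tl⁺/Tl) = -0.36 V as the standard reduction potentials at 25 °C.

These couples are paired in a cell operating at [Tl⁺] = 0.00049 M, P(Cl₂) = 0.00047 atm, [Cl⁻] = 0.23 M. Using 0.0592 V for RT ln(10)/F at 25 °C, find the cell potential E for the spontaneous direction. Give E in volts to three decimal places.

+1.885 V

Cl₂/Cl⁻ is the cathode (higher E°), Tl⁺/Tl the anode: E°cell = +1.39 − (-0.36) = +1.75 V, n = 2.
Overall: Cl₂(g) + 2 Tl(s) → 2 Cl⁻(aq) + 2 Tl⁺(aq)
Q = [Cl⁻]^2·[Tl⁺]^2 / (P(Cl₂)); log Q = -4.568.
E = E° − (0.0592/n) log Q = +1.75 − (0.0592/2)(-4.568) = +1.885 V.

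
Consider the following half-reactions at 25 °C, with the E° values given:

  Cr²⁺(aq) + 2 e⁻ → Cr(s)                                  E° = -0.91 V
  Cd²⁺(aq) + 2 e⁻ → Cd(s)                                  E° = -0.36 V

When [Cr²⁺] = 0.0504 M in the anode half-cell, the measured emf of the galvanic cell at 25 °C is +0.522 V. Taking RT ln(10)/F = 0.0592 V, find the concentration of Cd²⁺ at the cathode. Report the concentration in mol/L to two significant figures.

0.0057 M

Cd²⁺/Cd is the cathode, Cr²⁺/Cr the anode: E°cell = +0.55 V, n = 2.
Overall reaction: Cd²⁺(aq) + Cr(s) → Cd(s) + Cr²⁺(aq); Q = [Cr²⁺]^1/[Cd²⁺]^1.
From E = E° − (0.0592/n) log Q: log Q = (E° − E)·n/0.0592 = (+0.55 − (+0.522))·2/0.0592 = 0.9459.
So 1·log[Cd²⁺] = 1·log(0.0504) − log Q = -1.2976 − (0.9459) = -2.2435; [Cd²⁺] = 10^(-2.2435) ≈ 0.0057 M.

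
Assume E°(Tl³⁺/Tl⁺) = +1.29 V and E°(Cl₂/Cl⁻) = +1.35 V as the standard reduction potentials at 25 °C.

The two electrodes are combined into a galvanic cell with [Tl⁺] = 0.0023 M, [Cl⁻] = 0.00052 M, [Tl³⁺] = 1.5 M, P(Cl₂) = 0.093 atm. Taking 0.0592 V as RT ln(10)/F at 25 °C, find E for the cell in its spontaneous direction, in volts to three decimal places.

Cl₂/Cl⁻ is the cathode (higher E°), Tl³⁺/Tl⁺ the anode: E°cell = +1.35 − (+1.29) = +0.06 V, n = 2.
Overall: Cl₂(g) + Tl⁺(aq) → 2 Cl⁻(aq) + Tl³⁺(aq)
Q = [Cl⁻]^2·[Tl³⁺] / (P(Cl₂)·[Tl⁺]); log Q = -2.722.
E = E° − (0.0592/n) log Q = +0.06 − (0.0592/2)(-2.722) = +0.141 V.

+0.141 V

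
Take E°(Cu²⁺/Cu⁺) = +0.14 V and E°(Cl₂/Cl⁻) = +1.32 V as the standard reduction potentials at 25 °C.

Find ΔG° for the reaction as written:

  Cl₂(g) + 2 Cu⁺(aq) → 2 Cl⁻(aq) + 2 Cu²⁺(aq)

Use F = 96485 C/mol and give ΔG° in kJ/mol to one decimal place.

-227.7 kJ/mol

As written, Cl₂/Cl⁻ is reduced (cathode) and Cu²⁺/Cu⁺ is oxidised (anode), so E°cell = (+1.32) − (+0.14) = +1.18 V.
Balancing electrons gives n = 2.
ΔG° = −nFE° = −(2)(96485)(+1.18) = -227,705 J = -227.7 kJ/mol.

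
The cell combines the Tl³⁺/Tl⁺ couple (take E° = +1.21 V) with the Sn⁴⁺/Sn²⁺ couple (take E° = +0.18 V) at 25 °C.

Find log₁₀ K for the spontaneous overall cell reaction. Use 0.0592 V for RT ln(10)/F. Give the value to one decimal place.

34.8

Cathode: Tl³⁺/Tl⁺; anode: Sn⁴⁺/Sn²⁺. E°cell = +1.03 V, n = 2.
log K = nE°cell / 0.0592 = (2)(+1.03) / 0.0592 = 34.8.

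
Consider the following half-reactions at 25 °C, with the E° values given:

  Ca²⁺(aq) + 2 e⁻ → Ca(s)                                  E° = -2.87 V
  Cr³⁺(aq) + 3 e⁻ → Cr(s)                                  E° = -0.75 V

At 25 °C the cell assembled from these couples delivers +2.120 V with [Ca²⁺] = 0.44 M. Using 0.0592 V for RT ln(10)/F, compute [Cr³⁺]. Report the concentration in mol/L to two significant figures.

0.29 M

Cr³⁺/Cr is the cathode, Ca²⁺/Ca the anode: E°cell = +2.12 V, n = 6.
Overall reaction: 2 Cr³⁺(aq) + 3 Ca(s) → 2 Cr(s) + 3 Ca²⁺(aq); Q = [Ca²⁺]^3/[Cr³⁺]^2.
From E = E° − (0.0592/n) log Q: log Q = (E° − E)·n/0.0592 = (+2.12 − (+2.120))·6/0.0592 = 0.0000.
So 2·log[Cr³⁺] = 3·log(0.44) − log Q = -1.0696 − (0.0000) = -1.0696; log[Cr³⁺] = -1.0696 / 2 = -0.5348; [Cr³⁺] = 10^(-0.5348) ≈ 0.29 M.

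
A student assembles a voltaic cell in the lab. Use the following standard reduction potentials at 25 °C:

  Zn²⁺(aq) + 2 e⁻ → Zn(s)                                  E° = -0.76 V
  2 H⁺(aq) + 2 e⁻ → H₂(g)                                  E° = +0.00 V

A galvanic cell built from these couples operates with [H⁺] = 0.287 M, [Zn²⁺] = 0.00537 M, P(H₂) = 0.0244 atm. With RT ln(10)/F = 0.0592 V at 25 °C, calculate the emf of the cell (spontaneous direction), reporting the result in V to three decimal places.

H⁺/H₂ is the cathode (higher E°), Zn²⁺/Zn the anode: E°cell = +0.00 − (-0.76) = +0.76 V, n = 2.
Overall: 2 H⁺(aq) + Zn(s) → H₂(g) + Zn²⁺(aq)
Q = P(H₂)·[Zn²⁺] / ([H⁺]^2); log Q = -2.798.
E = E° − (0.0592/n) log Q = +0.76 − (0.0592/2)(-2.798) = +0.843 V.

+0.843 V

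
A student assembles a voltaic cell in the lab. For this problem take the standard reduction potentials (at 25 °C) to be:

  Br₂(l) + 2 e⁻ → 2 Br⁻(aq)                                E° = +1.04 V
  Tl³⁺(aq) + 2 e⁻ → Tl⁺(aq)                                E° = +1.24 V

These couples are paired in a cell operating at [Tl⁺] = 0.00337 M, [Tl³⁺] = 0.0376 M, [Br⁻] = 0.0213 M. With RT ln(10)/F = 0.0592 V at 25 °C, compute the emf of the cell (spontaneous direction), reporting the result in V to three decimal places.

+0.132 V

Tl³⁺/Tl⁺ is the cathode (higher E°), Br₂/Br⁻ the anode: E°cell = +1.24 − (+1.04) = +0.20 V, n = 2.
Overall: Tl³⁺(aq) + 2 Br⁻(aq) → Tl⁺(aq) + Br₂(l)
Q = [Tl⁺] / ([Tl³⁺]·[Br⁻]^2); log Q = 2.296.
E = E° − (0.0592/n) log Q = +0.20 − (0.0592/2)(2.296) = +0.132 V.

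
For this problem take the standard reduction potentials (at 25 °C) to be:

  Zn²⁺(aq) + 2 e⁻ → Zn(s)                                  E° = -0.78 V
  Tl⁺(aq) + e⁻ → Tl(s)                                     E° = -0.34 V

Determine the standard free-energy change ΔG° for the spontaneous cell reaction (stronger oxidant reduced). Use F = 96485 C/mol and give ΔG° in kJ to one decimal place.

Tl⁺/Tl (E° = -0.34 V) is the cathode; Zn²⁺/Zn (E° = -0.78 V) is the anode, so E°cell = +0.44 V.
Balancing electrons gives n = 2 (lcm of 1 and 2).
ΔG° = −nFE° = −(2)(96485)(+0.44) = -84,907 J = -84.9 kJ.

-84.9 kJ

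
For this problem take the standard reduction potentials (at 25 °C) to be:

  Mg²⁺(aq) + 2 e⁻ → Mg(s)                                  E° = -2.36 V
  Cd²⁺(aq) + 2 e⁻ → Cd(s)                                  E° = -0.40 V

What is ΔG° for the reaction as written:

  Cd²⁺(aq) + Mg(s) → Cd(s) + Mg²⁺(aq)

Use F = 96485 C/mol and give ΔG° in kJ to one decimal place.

As written, Cd²⁺/Cd is reduced (cathode) and Mg²⁺/Mg is oxidised (anode), so E°cell = (-0.40) − (-2.36) = +1.96 V.
Balancing electrons gives n = 2.
ΔG° = −nFE° = −(2)(96485)(+1.96) = -378,221 J = -378.2 kJ.

-378.2 kJ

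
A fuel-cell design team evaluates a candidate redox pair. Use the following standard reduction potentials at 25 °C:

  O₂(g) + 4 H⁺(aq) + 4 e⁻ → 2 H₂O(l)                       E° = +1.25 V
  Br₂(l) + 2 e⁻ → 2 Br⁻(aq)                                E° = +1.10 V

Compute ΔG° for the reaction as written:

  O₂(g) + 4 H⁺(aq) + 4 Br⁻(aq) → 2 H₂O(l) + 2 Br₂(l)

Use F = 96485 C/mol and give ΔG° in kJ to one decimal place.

-57.9 kJ

As written, O₂/H₂O is reduced (cathode) and Br₂/Br⁻ is oxidised (anode), so E°cell = (+1.25) − (+1.10) = +0.15 V.
Balancing electrons gives n = 4.
ΔG° = −nFE° = −(4)(96485)(+0.15) = -57,891 J = -57.9 kJ.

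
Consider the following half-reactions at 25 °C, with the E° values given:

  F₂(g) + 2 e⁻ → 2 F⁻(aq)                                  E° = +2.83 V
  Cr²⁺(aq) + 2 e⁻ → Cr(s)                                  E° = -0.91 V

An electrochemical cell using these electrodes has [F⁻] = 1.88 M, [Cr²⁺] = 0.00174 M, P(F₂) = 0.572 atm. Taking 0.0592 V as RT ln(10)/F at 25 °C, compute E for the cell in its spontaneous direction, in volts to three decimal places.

F₂/F⁻ is the cathode (higher E°), Cr²⁺/Cr the anode: E°cell = +2.83 − (-0.91) = +3.74 V, n = 2.
Overall: F₂(g) + Cr(s) → 2 F⁻(aq) + Cr²⁺(aq)
Q = [F⁻]^2·[Cr²⁺] / (P(F₂)); log Q = -1.969.
E = E° − (0.0592/n) log Q = +3.74 − (0.0592/2)(-1.969) = +3.798 V.

+3.798 V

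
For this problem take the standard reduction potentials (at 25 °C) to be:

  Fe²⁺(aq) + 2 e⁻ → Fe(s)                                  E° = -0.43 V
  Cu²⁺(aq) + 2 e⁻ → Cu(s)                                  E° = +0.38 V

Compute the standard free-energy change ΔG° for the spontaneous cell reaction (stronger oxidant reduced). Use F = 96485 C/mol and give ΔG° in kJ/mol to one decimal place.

-156.3 kJ/mol

Cu²⁺/Cu (E° = +0.38 V) is the cathode; Fe²⁺/Fe (E° = -0.43 V) is the anode, so E°cell = +0.81 V.
Balancing electrons gives n = 2 (lcm of 2 and 2).
ΔG° = −nFE° = −(2)(96485)(+0.81) = -156,306 J = -156.3 kJ/mol.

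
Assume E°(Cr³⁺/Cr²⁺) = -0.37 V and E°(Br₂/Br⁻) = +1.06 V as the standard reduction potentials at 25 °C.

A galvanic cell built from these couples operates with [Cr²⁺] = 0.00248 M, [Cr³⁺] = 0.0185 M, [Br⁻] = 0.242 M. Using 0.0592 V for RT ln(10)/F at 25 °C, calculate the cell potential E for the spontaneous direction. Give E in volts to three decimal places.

+1.415 V

Br₂/Br⁻ is the cathode (higher E°), Cr³⁺/Cr²⁺ the anode: E°cell = +1.06 − (-0.37) = +1.43 V, n = 2.
Overall: Br₂(l) + 2 Cr²⁺(aq) → 2 Br⁻(aq) + 2 Cr³⁺(aq)
Q = [Br⁻]^2·[Cr³⁺]^2 / ([Cr²⁺]^2); log Q = 0.513.
E = E° − (0.0592/n) log Q = +1.43 − (0.0592/2)(0.513) = +1.415 V.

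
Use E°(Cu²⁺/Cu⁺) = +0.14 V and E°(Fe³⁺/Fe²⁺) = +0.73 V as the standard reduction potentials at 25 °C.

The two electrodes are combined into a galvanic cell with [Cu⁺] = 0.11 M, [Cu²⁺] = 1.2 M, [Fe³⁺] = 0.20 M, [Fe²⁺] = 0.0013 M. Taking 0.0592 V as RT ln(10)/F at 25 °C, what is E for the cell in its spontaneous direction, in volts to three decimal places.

+0.658 V

Fe³⁺/Fe²⁺ is the cathode (higher E°), Cu²⁺/Cu⁺ the anode: E°cell = +0.73 − (+0.14) = +0.59 V, n = 1.
Overall: Fe³⁺(aq) + Cu⁺(aq) → Fe²⁺(aq) + Cu²⁺(aq)
Q = [Fe²⁺]·[Cu²⁺] / ([Fe³⁺]·[Cu⁺]); log Q = -1.149.
E = E° − (0.0592/n) log Q = +0.59 − (0.0592/1)(-1.149) = +0.658 V.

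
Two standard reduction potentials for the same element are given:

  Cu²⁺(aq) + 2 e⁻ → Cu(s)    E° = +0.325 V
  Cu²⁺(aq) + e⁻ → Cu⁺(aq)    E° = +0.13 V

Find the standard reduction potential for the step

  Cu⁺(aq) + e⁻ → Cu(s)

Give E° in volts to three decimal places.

Sequential free energies add, so n₃E°₃ = n₁E°₁ + n₂E°₂.
With n₃ = 2, and the known step contributing 1×(+0.13) V, the unknown satisfies 1·E° = 2×(+0.325) − 1×(+0.13) = +0.520.
E° = +0.520 / 1 = +0.520 V.

+0.520 V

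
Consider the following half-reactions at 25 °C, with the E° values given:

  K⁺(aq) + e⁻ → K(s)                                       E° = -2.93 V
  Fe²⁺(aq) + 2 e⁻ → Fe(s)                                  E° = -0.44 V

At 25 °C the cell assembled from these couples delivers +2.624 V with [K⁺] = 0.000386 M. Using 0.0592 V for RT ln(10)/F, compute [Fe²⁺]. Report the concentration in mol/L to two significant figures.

0.0050 M

Fe²⁺/Fe is the cathode, K⁺/K the anode: E°cell = +2.49 V, n = 2.
Overall reaction: Fe²⁺(aq) + 2 K(s) → Fe(s) + 2 K⁺(aq); Q = [K⁺]^2/[Fe²⁺]^1.
From E = E° − (0.0592/n) log Q: log Q = (E° − E)·n/0.0592 = (+2.49 − (+2.624))·2/0.0592 = -4.5270.
So 1·log[Fe²⁺] = 2·log(0.000386) − log Q = -6.8268 − (-4.5270) = -2.2998; [Fe²⁺] = 10^(-2.2998) ≈ 0.0050 M.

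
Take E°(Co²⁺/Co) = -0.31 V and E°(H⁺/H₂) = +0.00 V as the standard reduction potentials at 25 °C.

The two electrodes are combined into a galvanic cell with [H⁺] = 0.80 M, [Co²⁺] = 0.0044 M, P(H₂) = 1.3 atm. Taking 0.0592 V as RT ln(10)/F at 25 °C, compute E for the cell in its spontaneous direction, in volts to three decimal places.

+0.371 V

H⁺/H₂ is the cathode (higher E°), Co²⁺/Co the anode: E°cell = +0.00 − (-0.31) = +0.31 V, n = 2.
Overall: 2 H⁺(aq) + Co(s) → H₂(g) + Co²⁺(aq)
Q = P(H₂)·[Co²⁺] / ([H⁺]^2); log Q = -2.049.
E = E° − (0.0592/n) log Q = +0.31 − (0.0592/2)(-2.049) = +0.371 V.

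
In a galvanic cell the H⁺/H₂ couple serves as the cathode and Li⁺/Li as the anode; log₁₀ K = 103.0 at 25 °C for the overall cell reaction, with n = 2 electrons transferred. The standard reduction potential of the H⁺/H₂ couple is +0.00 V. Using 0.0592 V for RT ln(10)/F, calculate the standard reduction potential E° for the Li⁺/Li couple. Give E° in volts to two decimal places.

-3.05 V

E°cell = (0.0592/n)·log K = (0.0592/2)(103.0) = +3.049 V.
Since H⁺/H₂ is the cathode and Li⁺/Li the anode, E°cell = E°(H⁺/H₂) − E°(Li⁺/Li).
So E°(Li⁺/Li) = E°(H⁺/H₂) − E°cell = (+0.00) − (+3.049) = -3.05 V.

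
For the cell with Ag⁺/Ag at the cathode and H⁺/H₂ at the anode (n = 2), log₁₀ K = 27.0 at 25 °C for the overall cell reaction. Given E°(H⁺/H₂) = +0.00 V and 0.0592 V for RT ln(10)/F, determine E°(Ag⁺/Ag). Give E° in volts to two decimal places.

+0.80 V

E°cell = (0.0592/n)·log K = (0.0592/2)(27.0) = +0.799 V.
Since Ag⁺/Ag is the cathode and H⁺/H₂ the anode, E°cell = E°(Ag⁺/Ag) − E°(H⁺/H₂).
So E°(Ag⁺/Ag) = E°cell + E°(H⁺/H₂) = +0.799 + (+0.00) = +0.80 V.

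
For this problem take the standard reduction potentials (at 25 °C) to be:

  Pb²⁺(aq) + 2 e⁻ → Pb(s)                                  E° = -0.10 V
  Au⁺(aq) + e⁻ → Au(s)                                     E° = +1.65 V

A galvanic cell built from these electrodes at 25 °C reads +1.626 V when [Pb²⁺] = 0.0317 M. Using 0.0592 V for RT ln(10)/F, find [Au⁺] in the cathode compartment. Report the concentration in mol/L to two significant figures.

Au⁺/Au is the cathode, Pb²⁺/Pb the anode: E°cell = +1.75 V, n = 2.
Overall reaction: 2 Au⁺(aq) + Pb(s) → 2 Au(s) + Pb²⁺(aq); Q = [Pb²⁺]^1/[Au⁺]^2.
From E = E° − (0.0592/n) log Q: log Q = (E° − E)·n/0.0592 = (+1.75 − (+1.626))·2/0.0592 = 4.1892.
So 2·log[Au⁺] = 1·log(0.0317) − log Q = -1.4989 − (4.1892) = -5.6881; log[Au⁺] = -5.6881 / 2 = -2.8441; [Au⁺] = 10^(-2.8441) ≈ 0.0014 M.

0.0014 M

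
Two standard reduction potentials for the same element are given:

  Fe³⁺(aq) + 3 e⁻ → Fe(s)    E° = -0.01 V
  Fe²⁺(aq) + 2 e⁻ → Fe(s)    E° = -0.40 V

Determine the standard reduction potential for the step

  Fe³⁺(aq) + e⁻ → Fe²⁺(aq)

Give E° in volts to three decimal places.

Sequential free energies add, so n₃E°₃ = n₁E°₁ + n₂E°₂.
With n₃ = 3, and the known step contributing 2×(-0.40) V, the unknown satisfies 1·E° = 3×(-0.01) − 2×(-0.40) = +0.770.
E° = +0.770 / 1 = +0.770 V.

+0.770 V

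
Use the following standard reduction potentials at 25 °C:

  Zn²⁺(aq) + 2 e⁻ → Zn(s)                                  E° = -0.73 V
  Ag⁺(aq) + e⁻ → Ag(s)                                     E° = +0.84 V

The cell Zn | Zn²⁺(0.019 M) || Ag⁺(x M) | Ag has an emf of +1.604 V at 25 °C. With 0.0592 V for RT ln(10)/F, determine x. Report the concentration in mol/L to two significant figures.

0.52 M

Ag⁺/Ag is the cathode, Zn²⁺/Zn the anode: E°cell = +1.57 V, n = 2.
Overall reaction: 2 Ag⁺(aq) + Zn(s) → 2 Ag(s) + Zn²⁺(aq); Q = [Zn²⁺]^1/[Ag⁺]^2.
From E = E° − (0.0592/n) log Q: log Q = (E° − E)·n/0.0592 = (+1.57 − (+1.604))·2/0.0592 = -1.1486.
So 2·log[Ag⁺] = 1·log(0.019) − log Q = -1.7212 − (-1.1486) = -0.5726; log[Ag⁺] = -0.5726 / 2 = -0.2863; [Ag⁺] = 10^(-0.2863) ≈ 0.52 M.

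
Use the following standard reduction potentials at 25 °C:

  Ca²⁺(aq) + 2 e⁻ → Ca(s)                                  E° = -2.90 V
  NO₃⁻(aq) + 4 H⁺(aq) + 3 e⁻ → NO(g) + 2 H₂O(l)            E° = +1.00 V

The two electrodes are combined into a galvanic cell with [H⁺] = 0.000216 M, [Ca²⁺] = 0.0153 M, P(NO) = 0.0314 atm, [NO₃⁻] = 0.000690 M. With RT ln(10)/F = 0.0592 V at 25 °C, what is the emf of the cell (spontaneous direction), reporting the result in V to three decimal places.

+3.632 V

NO₃⁻/NO is the cathode (higher E°), Ca²⁺/Ca the anode: E°cell = +1.00 − (-2.90) = +3.90 V, n = 6.
Overall: 2 NO₃⁻(aq) + 8 H⁺(aq) + 3 Ca(s) → 2 NO(g) + 4 H₂O(l) + 3 Ca²⁺(aq)
Q = P(NO)^2·[Ca²⁺]^3 / ([NO₃⁻]^2·[H⁺]^8); log Q = 27.195.
E = E° − (0.0592/n) log Q = +3.90 − (0.0592/6)(27.195) = +3.632 V.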